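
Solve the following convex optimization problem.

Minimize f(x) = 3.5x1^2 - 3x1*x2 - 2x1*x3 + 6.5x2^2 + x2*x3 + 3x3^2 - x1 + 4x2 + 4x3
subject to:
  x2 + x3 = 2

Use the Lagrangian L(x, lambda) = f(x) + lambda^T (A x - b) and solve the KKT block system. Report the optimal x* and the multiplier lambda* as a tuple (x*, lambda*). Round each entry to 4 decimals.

Form the Lagrangian:
  L(x, lambda) = (1/2) x^T Q x + c^T x + lambda^T (A x - b)
Stationarity (grad_x L = 0): Q x + c + A^T lambda = 0.
Primal feasibility: A x = b.

This gives the KKT block system:
  [ Q   A^T ] [ x     ]   [-c ]
  [ A    0  ] [ lambda ] = [ b ]

Solving the linear system:
  x*      = (0.8051, 0.6356, 1.3644)
  lambda* = (-11.2119)
  f(x*)   = 14.8093

x* = (0.8051, 0.6356, 1.3644), lambda* = (-11.2119)


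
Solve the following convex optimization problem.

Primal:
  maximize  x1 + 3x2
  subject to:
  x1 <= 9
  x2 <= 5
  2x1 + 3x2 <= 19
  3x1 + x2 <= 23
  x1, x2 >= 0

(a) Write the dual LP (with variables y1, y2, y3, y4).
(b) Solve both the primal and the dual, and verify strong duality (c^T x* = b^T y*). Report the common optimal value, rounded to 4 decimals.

The standard primal-dual pair for 'max c^T x s.t. A x <= b, x >= 0' is:
  Dual:  min b^T y  s.t.  A^T y >= c,  y >= 0.

So the dual LP is:
  minimize  9y1 + 5y2 + 19y3 + 23y4
  subject to:
    y1 + 2y3 + 3y4 >= 1
    y2 + 3y3 + y4 >= 3
    y1, y2, y3, y4 >= 0

Solving the primal: x* = (2, 5).
  primal value c^T x* = 17.
Solving the dual: y* = (0, 1.5, 0.5, 0).
  dual value b^T y* = 17.
Strong duality: c^T x* = b^T y*. Confirmed.

17


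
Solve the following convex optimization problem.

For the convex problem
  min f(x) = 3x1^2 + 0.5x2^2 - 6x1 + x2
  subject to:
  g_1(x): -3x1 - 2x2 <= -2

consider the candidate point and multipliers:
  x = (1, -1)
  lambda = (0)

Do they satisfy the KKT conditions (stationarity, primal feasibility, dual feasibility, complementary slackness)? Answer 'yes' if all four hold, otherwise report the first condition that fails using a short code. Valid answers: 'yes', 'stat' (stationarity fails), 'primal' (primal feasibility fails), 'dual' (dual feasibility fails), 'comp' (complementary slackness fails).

Gradient of f: grad f(x) = Q x + c = (0, 0)
Constraint values g_i(x) = a_i^T x - b_i:
  g_1((1, -1)) = 1
Stationarity residual: grad f(x) + sum_i lambda_i a_i = (0, 0)
  -> stationarity OK
Primal feasibility (all g_i <= 0): FAILS
Dual feasibility (all lambda_i >= 0): OK
Complementary slackness (lambda_i * g_i(x) = 0 for all i): OK

Verdict: the first failing condition is primal_feasibility -> primal.

primal


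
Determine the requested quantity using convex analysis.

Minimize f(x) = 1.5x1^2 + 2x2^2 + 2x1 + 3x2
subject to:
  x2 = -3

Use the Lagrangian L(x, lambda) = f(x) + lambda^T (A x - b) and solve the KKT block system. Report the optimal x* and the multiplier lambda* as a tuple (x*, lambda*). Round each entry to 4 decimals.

Form the Lagrangian:
  L(x, lambda) = (1/2) x^T Q x + c^T x + lambda^T (A x - b)
Stationarity (grad_x L = 0): Q x + c + A^T lambda = 0.
Primal feasibility: A x = b.

This gives the KKT block system:
  [ Q   A^T ] [ x     ]   [-c ]
  [ A    0  ] [ lambda ] = [ b ]

Solving the linear system:
  x*      = (-0.6667, -3)
  lambda* = (9)
  f(x*)   = 8.3333

x* = (-0.6667, -3), lambda* = (9)


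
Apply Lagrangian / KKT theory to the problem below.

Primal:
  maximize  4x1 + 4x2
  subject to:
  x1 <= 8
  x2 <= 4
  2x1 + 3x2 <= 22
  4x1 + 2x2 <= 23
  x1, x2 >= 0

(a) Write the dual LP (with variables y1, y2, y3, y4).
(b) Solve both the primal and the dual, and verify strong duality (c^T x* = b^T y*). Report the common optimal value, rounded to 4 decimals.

The standard primal-dual pair for 'max c^T x s.t. A x <= b, x >= 0' is:
  Dual:  min b^T y  s.t.  A^T y >= c,  y >= 0.

So the dual LP is:
  minimize  8y1 + 4y2 + 22y3 + 23y4
  subject to:
    y1 + 2y3 + 4y4 >= 4
    y2 + 3y3 + 2y4 >= 4
    y1, y2, y3, y4 >= 0

Solving the primal: x* = (3.75, 4).
  primal value c^T x* = 31.
Solving the dual: y* = (0, 2, 0, 1).
  dual value b^T y* = 31.
Strong duality: c^T x* = b^T y*. Confirmed.

31


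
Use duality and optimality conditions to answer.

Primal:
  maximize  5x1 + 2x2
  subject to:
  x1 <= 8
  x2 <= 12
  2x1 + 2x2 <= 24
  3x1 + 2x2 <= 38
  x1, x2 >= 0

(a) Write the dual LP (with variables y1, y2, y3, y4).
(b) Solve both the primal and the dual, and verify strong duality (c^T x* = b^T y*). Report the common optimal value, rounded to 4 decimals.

The standard primal-dual pair for 'max c^T x s.t. A x <= b, x >= 0' is:
  Dual:  min b^T y  s.t.  A^T y >= c,  y >= 0.

So the dual LP is:
  minimize  8y1 + 12y2 + 24y3 + 38y4
  subject to:
    y1 + 2y3 + 3y4 >= 5
    y2 + 2y3 + 2y4 >= 2
    y1, y2, y3, y4 >= 0

Solving the primal: x* = (8, 4).
  primal value c^T x* = 48.
Solving the dual: y* = (3, 0, 1, 0).
  dual value b^T y* = 48.
Strong duality: c^T x* = b^T y*. Confirmed.

48


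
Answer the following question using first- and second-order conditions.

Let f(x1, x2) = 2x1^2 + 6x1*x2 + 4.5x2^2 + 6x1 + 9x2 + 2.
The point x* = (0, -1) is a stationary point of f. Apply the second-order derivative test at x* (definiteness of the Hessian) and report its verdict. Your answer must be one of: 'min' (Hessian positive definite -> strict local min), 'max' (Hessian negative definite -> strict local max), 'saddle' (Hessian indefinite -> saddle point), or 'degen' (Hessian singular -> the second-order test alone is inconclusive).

Compute the Hessian H = grad^2 f:
  H = [[4, 6], [6, 9]]
Verify stationarity: grad f(x*) = H x* + g = (0, 0).
Eigenvalues of H: 0, 13.
H has a zero eigenvalue (singular; positive semidefinite but not definite), so H is neither positive definite, negative definite, nor indefinite. The second-order test alone is inconclusive -> degen.
(Indeed, f is constant along the null direction of H through x*, so x* is not a strict local extremum.)

degen


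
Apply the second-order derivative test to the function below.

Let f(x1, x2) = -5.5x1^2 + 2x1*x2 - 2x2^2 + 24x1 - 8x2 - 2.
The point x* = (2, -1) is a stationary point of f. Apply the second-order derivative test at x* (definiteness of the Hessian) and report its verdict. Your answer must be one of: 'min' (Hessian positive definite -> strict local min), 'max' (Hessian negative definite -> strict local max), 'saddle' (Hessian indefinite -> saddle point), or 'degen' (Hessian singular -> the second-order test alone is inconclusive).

Compute the Hessian H = grad^2 f:
  H = [[-11, 2], [2, -4]]
Verify stationarity: grad f(x*) = H x* + g = (0, 0).
Eigenvalues of H: -11.5311, -3.4689.
Both eigenvalues < 0, so H is negative definite -> x* is a strict local max.

max


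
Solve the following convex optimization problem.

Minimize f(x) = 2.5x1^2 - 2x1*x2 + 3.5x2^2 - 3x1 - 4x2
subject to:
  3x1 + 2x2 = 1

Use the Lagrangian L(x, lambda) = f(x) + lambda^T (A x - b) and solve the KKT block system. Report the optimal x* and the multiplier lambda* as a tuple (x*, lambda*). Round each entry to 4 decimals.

Form the Lagrangian:
  L(x, lambda) = (1/2) x^T Q x + c^T x + lambda^T (A x - b)
Stationarity (grad_x L = 0): Q x + c + A^T lambda = 0.
Primal feasibility: A x = b.

This gives the KKT block system:
  [ Q   A^T ] [ x     ]   [-c ]
  [ A    0  ] [ lambda ] = [ b ]

Solving the linear system:
  x*      = (0.1215, 0.3178)
  lambda* = (1.0093)
  f(x*)   = -1.3224

x* = (0.1215, 0.3178), lambda* = (1.0093)


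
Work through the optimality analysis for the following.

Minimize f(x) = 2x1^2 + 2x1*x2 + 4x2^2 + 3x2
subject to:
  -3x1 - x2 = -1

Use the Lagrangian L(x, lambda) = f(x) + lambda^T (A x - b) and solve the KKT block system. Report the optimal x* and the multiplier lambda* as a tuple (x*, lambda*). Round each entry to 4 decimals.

Form the Lagrangian:
  L(x, lambda) = (1/2) x^T Q x + c^T x + lambda^T (A x - b)
Stationarity (grad_x L = 0): Q x + c + A^T lambda = 0.
Primal feasibility: A x = b.

This gives the KKT block system:
  [ Q   A^T ] [ x     ]   [-c ]
  [ A    0  ] [ lambda ] = [ b ]

Solving the linear system:
  x*      = (0.4844, -0.4531)
  lambda* = (0.3438)
  f(x*)   = -0.5078

x* = (0.4844, -0.4531), lambda* = (0.3438)


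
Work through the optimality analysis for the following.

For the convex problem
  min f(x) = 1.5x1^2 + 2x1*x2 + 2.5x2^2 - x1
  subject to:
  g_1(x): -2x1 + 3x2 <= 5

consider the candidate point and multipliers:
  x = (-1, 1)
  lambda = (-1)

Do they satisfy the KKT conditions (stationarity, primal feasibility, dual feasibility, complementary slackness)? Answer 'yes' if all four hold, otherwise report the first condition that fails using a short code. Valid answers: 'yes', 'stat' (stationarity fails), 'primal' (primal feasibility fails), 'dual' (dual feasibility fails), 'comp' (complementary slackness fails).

Gradient of f: grad f(x) = Q x + c = (-2, 3)
Constraint values g_i(x) = a_i^T x - b_i:
  g_1((-1, 1)) = 0
Stationarity residual: grad f(x) + sum_i lambda_i a_i = (0, 0)
  -> stationarity OK
Primal feasibility (all g_i <= 0): OK
Dual feasibility (all lambda_i >= 0): FAILS
Complementary slackness (lambda_i * g_i(x) = 0 for all i): OK

Verdict: the first failing condition is dual_feasibility -> dual.

dual


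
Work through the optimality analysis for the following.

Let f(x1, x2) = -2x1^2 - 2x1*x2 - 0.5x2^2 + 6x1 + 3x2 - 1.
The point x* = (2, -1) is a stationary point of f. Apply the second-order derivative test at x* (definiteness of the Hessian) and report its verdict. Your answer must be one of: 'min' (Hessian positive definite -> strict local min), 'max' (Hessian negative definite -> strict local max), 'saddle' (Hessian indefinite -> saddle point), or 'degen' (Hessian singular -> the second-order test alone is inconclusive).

Compute the Hessian H = grad^2 f:
  H = [[-4, -2], [-2, -1]]
Verify stationarity: grad f(x*) = H x* + g = (0, 0).
Eigenvalues of H: -5, 0.
H has a zero eigenvalue (singular; negative semidefinite but not definite), so H is neither positive definite, negative definite, nor indefinite. The second-order test alone is inconclusive -> degen.
(Indeed, f is constant along the null direction of H through x*, so x* is not a strict local extremum.)

degen


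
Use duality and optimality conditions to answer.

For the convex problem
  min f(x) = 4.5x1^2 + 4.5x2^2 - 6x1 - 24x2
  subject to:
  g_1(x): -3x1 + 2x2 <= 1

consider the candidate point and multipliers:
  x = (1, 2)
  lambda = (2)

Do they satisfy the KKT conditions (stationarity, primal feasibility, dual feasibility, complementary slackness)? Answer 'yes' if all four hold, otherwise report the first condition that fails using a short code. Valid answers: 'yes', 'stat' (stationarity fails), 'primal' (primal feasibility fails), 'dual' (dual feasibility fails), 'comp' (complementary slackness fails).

Gradient of f: grad f(x) = Q x + c = (3, -6)
Constraint values g_i(x) = a_i^T x - b_i:
  g_1((1, 2)) = 0
Stationarity residual: grad f(x) + sum_i lambda_i a_i = (-3, -2)
  -> stationarity FAILS
Primal feasibility (all g_i <= 0): OK
Dual feasibility (all lambda_i >= 0): OK
Complementary slackness (lambda_i * g_i(x) = 0 for all i): OK

Verdict: the first failing condition is stationarity -> stat.

stat


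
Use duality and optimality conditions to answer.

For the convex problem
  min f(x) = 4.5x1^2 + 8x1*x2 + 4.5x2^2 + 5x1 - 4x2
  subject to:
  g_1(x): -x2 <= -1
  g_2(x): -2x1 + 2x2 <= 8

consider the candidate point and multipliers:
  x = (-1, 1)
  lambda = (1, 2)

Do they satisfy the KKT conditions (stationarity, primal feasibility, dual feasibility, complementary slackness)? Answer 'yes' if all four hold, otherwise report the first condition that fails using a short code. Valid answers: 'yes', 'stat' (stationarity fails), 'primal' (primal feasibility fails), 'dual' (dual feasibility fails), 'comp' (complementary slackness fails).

Gradient of f: grad f(x) = Q x + c = (4, -3)
Constraint values g_i(x) = a_i^T x - b_i:
  g_1((-1, 1)) = 0
  g_2((-1, 1)) = -4
Stationarity residual: grad f(x) + sum_i lambda_i a_i = (0, 0)
  -> stationarity OK
Primal feasibility (all g_i <= 0): OK
Dual feasibility (all lambda_i >= 0): OK
Complementary slackness (lambda_i * g_i(x) = 0 for all i): FAILS

Verdict: the first failing condition is complementary_slackness -> comp.

comp


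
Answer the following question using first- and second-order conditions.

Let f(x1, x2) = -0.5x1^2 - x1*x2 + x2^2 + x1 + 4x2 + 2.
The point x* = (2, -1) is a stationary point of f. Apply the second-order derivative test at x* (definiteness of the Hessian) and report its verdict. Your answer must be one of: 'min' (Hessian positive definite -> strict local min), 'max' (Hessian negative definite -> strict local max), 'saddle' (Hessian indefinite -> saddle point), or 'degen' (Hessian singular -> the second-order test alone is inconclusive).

Compute the Hessian H = grad^2 f:
  H = [[-1, -1], [-1, 2]]
Verify stationarity: grad f(x*) = H x* + g = (0, 0).
Eigenvalues of H: -1.3028, 2.3028.
Eigenvalues have mixed signs, so H is indefinite -> x* is a saddle point.

saddle


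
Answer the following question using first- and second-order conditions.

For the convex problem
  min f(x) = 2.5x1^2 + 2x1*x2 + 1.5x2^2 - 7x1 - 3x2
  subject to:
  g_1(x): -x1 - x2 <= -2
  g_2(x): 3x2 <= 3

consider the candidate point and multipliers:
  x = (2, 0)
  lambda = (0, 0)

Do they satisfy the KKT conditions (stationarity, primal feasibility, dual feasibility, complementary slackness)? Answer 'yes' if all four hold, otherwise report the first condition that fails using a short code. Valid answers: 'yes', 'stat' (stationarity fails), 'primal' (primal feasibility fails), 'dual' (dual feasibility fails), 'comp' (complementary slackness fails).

Gradient of f: grad f(x) = Q x + c = (3, 1)
Constraint values g_i(x) = a_i^T x - b_i:
  g_1((2, 0)) = 0
  g_2((2, 0)) = -3
Stationarity residual: grad f(x) + sum_i lambda_i a_i = (3, 1)
  -> stationarity FAILS
Primal feasibility (all g_i <= 0): OK
Dual feasibility (all lambda_i >= 0): OK
Complementary slackness (lambda_i * g_i(x) = 0 for all i): OK

Verdict: the first failing condition is stationarity -> stat.

stat


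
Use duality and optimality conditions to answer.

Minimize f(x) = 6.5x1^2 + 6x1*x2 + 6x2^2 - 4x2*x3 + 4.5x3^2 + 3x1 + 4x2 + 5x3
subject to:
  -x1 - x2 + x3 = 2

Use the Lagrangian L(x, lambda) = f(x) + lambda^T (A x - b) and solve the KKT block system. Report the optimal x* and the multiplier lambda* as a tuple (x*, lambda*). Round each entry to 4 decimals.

Form the Lagrangian:
  L(x, lambda) = (1/2) x^T Q x + c^T x + lambda^T (A x - b)
Stationarity (grad_x L = 0): Q x + c + A^T lambda = 0.
Primal feasibility: A x = b.

This gives the KKT block system:
  [ Q   A^T ] [ x     ]   [-c ]
  [ A    0  ] [ lambda ] = [ b ]

Solving the linear system:
  x*      = (-0.7818, -0.8, 0.4182)
  lambda* = (-11.9636)
  f(x*)   = 10.2364

x* = (-0.7818, -0.8, 0.4182), lambda* = (-11.9636)


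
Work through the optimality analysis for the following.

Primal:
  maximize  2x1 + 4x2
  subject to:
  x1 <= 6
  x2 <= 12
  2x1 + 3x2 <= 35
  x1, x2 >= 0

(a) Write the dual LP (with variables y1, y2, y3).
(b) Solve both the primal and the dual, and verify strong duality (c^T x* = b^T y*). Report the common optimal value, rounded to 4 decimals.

The standard primal-dual pair for 'max c^T x s.t. A x <= b, x >= 0' is:
  Dual:  min b^T y  s.t.  A^T y >= c,  y >= 0.

So the dual LP is:
  minimize  6y1 + 12y2 + 35y3
  subject to:
    y1 + 2y3 >= 2
    y2 + 3y3 >= 4
    y1, y2, y3 >= 0

Solving the primal: x* = (0, 11.6667).
  primal value c^T x* = 46.6667.
Solving the dual: y* = (0, 0, 1.3333).
  dual value b^T y* = 46.6667.
Strong duality: c^T x* = b^T y*. Confirmed.

46.6667


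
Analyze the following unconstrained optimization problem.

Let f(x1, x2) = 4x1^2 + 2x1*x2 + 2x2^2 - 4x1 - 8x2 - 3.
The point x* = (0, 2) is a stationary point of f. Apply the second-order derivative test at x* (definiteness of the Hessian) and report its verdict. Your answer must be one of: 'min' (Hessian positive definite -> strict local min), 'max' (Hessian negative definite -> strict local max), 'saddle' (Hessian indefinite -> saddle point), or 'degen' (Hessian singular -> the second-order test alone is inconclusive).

Compute the Hessian H = grad^2 f:
  H = [[8, 2], [2, 4]]
Verify stationarity: grad f(x*) = H x* + g = (0, 0).
Eigenvalues of H: 3.1716, 8.8284.
Both eigenvalues > 0, so H is positive definite -> x* is a strict local min.

min


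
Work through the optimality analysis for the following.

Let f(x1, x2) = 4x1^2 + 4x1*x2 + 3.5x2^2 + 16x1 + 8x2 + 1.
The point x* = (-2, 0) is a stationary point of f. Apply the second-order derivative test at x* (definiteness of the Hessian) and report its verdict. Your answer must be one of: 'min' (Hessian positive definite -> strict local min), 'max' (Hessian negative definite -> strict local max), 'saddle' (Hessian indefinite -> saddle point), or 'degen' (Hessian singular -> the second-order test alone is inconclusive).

Compute the Hessian H = grad^2 f:
  H = [[8, 4], [4, 7]]
Verify stationarity: grad f(x*) = H x* + g = (0, 0).
Eigenvalues of H: 3.4689, 11.5311.
Both eigenvalues > 0, so H is positive definite -> x* is a strict local min.

min


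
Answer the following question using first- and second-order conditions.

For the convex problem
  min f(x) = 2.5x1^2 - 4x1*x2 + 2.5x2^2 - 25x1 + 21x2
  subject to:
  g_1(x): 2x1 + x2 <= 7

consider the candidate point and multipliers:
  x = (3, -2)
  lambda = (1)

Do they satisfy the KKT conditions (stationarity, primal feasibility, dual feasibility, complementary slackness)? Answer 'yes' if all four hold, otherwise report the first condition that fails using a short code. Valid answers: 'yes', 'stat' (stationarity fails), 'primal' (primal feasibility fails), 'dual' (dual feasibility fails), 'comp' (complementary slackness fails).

Gradient of f: grad f(x) = Q x + c = (-2, -1)
Constraint values g_i(x) = a_i^T x - b_i:
  g_1((3, -2)) = -3
Stationarity residual: grad f(x) + sum_i lambda_i a_i = (0, 0)
  -> stationarity OK
Primal feasibility (all g_i <= 0): OK
Dual feasibility (all lambda_i >= 0): OK
Complementary slackness (lambda_i * g_i(x) = 0 for all i): FAILS

Verdict: the first failing condition is complementary_slackness -> comp.

comp


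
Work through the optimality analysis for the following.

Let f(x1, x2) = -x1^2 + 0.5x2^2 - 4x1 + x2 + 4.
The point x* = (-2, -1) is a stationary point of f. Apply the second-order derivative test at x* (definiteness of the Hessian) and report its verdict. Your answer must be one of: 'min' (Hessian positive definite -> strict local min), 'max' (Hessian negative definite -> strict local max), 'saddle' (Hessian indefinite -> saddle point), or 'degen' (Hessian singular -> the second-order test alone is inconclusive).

Compute the Hessian H = grad^2 f:
  H = [[-2, 0], [0, 1]]
Verify stationarity: grad f(x*) = H x* + g = (0, 0).
Eigenvalues of H: -2, 1.
Eigenvalues have mixed signs, so H is indefinite -> x* is a saddle point.

saddle


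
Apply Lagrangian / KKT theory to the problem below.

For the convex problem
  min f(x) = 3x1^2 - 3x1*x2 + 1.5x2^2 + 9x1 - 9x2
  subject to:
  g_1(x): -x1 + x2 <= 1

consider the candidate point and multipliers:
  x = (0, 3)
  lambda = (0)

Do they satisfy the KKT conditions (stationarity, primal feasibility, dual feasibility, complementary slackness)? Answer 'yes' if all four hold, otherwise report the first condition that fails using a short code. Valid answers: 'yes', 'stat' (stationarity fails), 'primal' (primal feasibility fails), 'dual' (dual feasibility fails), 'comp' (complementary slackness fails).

Gradient of f: grad f(x) = Q x + c = (0, 0)
Constraint values g_i(x) = a_i^T x - b_i:
  g_1((0, 3)) = 2
Stationarity residual: grad f(x) + sum_i lambda_i a_i = (0, 0)
  -> stationarity OK
Primal feasibility (all g_i <= 0): FAILS
Dual feasibility (all lambda_i >= 0): OK
Complementary slackness (lambda_i * g_i(x) = 0 for all i): OK

Verdict: the first failing condition is primal_feasibility -> primal.

primal


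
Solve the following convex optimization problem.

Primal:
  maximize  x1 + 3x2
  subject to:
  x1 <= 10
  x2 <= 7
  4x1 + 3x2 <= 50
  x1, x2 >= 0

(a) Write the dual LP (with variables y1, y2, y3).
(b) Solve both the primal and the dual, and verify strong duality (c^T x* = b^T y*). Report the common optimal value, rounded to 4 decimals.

The standard primal-dual pair for 'max c^T x s.t. A x <= b, x >= 0' is:
  Dual:  min b^T y  s.t.  A^T y >= c,  y >= 0.

So the dual LP is:
  minimize  10y1 + 7y2 + 50y3
  subject to:
    y1 + 4y3 >= 1
    y2 + 3y3 >= 3
    y1, y2, y3 >= 0

Solving the primal: x* = (7.25, 7).
  primal value c^T x* = 28.25.
Solving the dual: y* = (0, 2.25, 0.25).
  dual value b^T y* = 28.25.
Strong duality: c^T x* = b^T y*. Confirmed.

28.25


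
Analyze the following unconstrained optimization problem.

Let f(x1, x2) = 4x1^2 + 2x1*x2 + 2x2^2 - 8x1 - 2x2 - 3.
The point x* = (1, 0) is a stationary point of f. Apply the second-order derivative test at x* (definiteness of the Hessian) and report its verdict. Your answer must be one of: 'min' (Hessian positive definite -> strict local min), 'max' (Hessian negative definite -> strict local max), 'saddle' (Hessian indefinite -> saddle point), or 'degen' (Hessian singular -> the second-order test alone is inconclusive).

Compute the Hessian H = grad^2 f:
  H = [[8, 2], [2, 4]]
Verify stationarity: grad f(x*) = H x* + g = (0, 0).
Eigenvalues of H: 3.1716, 8.8284.
Both eigenvalues > 0, so H is positive definite -> x* is a strict local min.

min


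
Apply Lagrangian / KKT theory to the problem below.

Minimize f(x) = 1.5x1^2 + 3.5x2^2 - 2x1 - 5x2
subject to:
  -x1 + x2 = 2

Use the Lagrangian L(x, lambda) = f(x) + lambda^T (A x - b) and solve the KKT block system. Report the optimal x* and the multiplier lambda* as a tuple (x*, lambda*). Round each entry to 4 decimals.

Form the Lagrangian:
  L(x, lambda) = (1/2) x^T Q x + c^T x + lambda^T (A x - b)
Stationarity (grad_x L = 0): Q x + c + A^T lambda = 0.
Primal feasibility: A x = b.

This gives the KKT block system:
  [ Q   A^T ] [ x     ]   [-c ]
  [ A    0  ] [ lambda ] = [ b ]

Solving the linear system:
  x*      = (-0.7, 1.3)
  lambda* = (-4.1)
  f(x*)   = 1.55

x* = (-0.7, 1.3), lambda* = (-4.1)


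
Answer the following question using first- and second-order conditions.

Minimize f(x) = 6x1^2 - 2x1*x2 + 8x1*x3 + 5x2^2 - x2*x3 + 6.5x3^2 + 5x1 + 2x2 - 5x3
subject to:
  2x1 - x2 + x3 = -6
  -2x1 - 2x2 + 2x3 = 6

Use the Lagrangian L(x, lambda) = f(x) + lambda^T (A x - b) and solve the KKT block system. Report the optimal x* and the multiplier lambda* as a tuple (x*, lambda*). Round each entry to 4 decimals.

Form the Lagrangian:
  L(x, lambda) = (1/2) x^T Q x + c^T x + lambda^T (A x - b)
Stationarity (grad_x L = 0): Q x + c + A^T lambda = 0.
Primal feasibility: A x = b.

This gives the KKT block system:
  [ Q   A^T ] [ x     ]   [-c ]
  [ A    0  ] [ lambda ] = [ b ]

Solving the linear system:
  x*      = (-3, 1, 1)
  lambda* = (14, 1.5)
  f(x*)   = 28.5

x* = (-3, 1, 1), lambda* = (14, 1.5)


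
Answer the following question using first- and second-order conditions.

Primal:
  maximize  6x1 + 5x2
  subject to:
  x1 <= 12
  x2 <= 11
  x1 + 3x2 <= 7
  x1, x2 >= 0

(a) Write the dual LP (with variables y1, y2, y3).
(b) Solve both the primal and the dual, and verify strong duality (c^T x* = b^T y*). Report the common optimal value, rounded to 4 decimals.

The standard primal-dual pair for 'max c^T x s.t. A x <= b, x >= 0' is:
  Dual:  min b^T y  s.t.  A^T y >= c,  y >= 0.

So the dual LP is:
  minimize  12y1 + 11y2 + 7y3
  subject to:
    y1 + y3 >= 6
    y2 + 3y3 >= 5
    y1, y2, y3 >= 0

Solving the primal: x* = (7, 0).
  primal value c^T x* = 42.
Solving the dual: y* = (0, 0, 6).
  dual value b^T y* = 42.
Strong duality: c^T x* = b^T y*. Confirmed.

42


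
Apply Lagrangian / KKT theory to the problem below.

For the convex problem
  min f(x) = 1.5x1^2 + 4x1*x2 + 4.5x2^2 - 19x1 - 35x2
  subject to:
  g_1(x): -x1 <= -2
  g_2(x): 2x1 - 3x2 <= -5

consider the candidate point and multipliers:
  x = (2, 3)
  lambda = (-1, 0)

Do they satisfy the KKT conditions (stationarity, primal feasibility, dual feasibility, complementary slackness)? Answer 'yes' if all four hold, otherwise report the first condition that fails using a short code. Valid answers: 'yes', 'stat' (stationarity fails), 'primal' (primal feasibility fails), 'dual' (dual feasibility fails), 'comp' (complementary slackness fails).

Gradient of f: grad f(x) = Q x + c = (-1, 0)
Constraint values g_i(x) = a_i^T x - b_i:
  g_1((2, 3)) = 0
  g_2((2, 3)) = 0
Stationarity residual: grad f(x) + sum_i lambda_i a_i = (0, 0)
  -> stationarity OK
Primal feasibility (all g_i <= 0): OK
Dual feasibility (all lambda_i >= 0): FAILS
Complementary slackness (lambda_i * g_i(x) = 0 for all i): OK

Verdict: the first failing condition is dual_feasibility -> dual.

dual


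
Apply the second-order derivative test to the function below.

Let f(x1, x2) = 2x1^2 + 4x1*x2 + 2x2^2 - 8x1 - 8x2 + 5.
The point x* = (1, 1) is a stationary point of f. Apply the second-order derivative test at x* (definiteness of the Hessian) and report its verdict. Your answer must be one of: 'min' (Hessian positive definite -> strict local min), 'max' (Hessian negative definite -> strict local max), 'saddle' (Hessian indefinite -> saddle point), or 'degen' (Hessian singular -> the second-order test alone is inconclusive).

Compute the Hessian H = grad^2 f:
  H = [[4, 4], [4, 4]]
Verify stationarity: grad f(x*) = H x* + g = (0, 0).
Eigenvalues of H: 0, 8.
H has a zero eigenvalue (singular; positive semidefinite but not definite), so H is neither positive definite, negative definite, nor indefinite. The second-order test alone is inconclusive -> degen.
(Indeed, f is constant along the null direction of H through x*, so x* is not a strict local extremum.)

degen


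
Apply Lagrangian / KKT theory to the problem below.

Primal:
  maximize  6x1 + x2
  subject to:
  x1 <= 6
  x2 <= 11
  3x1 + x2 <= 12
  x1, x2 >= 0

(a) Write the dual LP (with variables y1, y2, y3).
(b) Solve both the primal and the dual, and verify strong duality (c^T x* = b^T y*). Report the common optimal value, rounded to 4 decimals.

The standard primal-dual pair for 'max c^T x s.t. A x <= b, x >= 0' is:
  Dual:  min b^T y  s.t.  A^T y >= c,  y >= 0.

So the dual LP is:
  minimize  6y1 + 11y2 + 12y3
  subject to:
    y1 + 3y3 >= 6
    y2 + y3 >= 1
    y1, y2, y3 >= 0

Solving the primal: x* = (4, 0).
  primal value c^T x* = 24.
Solving the dual: y* = (0, 0, 2).
  dual value b^T y* = 24.
Strong duality: c^T x* = b^T y*. Confirmed.

24


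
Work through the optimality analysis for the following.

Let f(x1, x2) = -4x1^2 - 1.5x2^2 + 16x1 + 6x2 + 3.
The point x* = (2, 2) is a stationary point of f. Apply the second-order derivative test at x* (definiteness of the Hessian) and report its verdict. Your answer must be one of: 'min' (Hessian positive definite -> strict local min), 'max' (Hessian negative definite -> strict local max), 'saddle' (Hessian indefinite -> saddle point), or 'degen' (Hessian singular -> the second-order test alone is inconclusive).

Compute the Hessian H = grad^2 f:
  H = [[-8, 0], [0, -3]]
Verify stationarity: grad f(x*) = H x* + g = (0, 0).
Eigenvalues of H: -8, -3.
Both eigenvalues < 0, so H is negative definite -> x* is a strict local max.

max


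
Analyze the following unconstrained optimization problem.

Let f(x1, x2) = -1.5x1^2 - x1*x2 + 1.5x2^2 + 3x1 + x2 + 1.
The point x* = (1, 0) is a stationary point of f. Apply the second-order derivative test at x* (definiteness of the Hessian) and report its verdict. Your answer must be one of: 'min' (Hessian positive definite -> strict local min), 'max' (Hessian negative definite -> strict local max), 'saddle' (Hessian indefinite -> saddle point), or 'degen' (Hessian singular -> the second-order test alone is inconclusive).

Compute the Hessian H = grad^2 f:
  H = [[-3, -1], [-1, 3]]
Verify stationarity: grad f(x*) = H x* + g = (0, 0).
Eigenvalues of H: -3.1623, 3.1623.
Eigenvalues have mixed signs, so H is indefinite -> x* is a saddle point.

saddle


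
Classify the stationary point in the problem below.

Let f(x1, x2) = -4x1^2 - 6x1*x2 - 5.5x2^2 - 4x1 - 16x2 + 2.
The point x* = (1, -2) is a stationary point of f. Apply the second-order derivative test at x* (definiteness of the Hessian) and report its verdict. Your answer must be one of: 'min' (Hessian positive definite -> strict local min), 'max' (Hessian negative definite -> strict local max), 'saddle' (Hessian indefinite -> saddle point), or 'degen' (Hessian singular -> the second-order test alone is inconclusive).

Compute the Hessian H = grad^2 f:
  H = [[-8, -6], [-6, -11]]
Verify stationarity: grad f(x*) = H x* + g = (0, 0).
Eigenvalues of H: -15.6847, -3.3153.
Both eigenvalues < 0, so H is negative definite -> x* is a strict local max.

max


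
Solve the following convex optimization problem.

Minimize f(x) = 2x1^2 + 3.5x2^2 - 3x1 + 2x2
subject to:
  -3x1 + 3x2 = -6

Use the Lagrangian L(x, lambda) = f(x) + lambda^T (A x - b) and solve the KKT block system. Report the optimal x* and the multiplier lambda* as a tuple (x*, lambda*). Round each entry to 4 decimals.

Form the Lagrangian:
  L(x, lambda) = (1/2) x^T Q x + c^T x + lambda^T (A x - b)
Stationarity (grad_x L = 0): Q x + c + A^T lambda = 0.
Primal feasibility: A x = b.

This gives the KKT block system:
  [ Q   A^T ] [ x     ]   [-c ]
  [ A    0  ] [ lambda ] = [ b ]

Solving the linear system:
  x*      = (1.3636, -0.6364)
  lambda* = (0.8182)
  f(x*)   = -0.2273

x* = (1.3636, -0.6364), lambda* = (0.8182)


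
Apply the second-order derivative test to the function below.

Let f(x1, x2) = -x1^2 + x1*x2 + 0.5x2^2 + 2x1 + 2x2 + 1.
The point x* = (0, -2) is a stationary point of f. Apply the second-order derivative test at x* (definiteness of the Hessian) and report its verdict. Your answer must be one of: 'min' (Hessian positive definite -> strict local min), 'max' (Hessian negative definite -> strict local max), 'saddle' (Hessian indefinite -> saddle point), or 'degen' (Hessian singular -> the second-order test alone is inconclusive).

Compute the Hessian H = grad^2 f:
  H = [[-2, 1], [1, 1]]
Verify stationarity: grad f(x*) = H x* + g = (0, 0).
Eigenvalues of H: -2.3028, 1.3028.
Eigenvalues have mixed signs, so H is indefinite -> x* is a saddle point.

saddle


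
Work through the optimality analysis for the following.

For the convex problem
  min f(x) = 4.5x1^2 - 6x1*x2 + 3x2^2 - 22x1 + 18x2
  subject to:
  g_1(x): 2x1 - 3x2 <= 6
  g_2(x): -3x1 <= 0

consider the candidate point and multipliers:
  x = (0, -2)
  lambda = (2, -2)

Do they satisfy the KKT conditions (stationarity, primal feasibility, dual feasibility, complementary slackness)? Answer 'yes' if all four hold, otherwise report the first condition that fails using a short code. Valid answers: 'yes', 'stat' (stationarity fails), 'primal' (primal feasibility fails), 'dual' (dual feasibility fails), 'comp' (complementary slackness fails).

Gradient of f: grad f(x) = Q x + c = (-10, 6)
Constraint values g_i(x) = a_i^T x - b_i:
  g_1((0, -2)) = 0
  g_2((0, -2)) = 0
Stationarity residual: grad f(x) + sum_i lambda_i a_i = (0, 0)
  -> stationarity OK
Primal feasibility (all g_i <= 0): OK
Dual feasibility (all lambda_i >= 0): FAILS
Complementary slackness (lambda_i * g_i(x) = 0 for all i): OK

Verdict: the first failing condition is dual_feasibility -> dual.

dual


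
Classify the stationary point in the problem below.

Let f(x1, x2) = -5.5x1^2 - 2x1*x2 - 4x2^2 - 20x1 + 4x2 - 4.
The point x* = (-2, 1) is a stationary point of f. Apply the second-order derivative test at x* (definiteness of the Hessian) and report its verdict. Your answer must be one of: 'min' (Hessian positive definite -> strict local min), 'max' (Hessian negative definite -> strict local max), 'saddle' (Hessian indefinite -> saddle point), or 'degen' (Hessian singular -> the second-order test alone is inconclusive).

Compute the Hessian H = grad^2 f:
  H = [[-11, -2], [-2, -8]]
Verify stationarity: grad f(x*) = H x* + g = (0, 0).
Eigenvalues of H: -12, -7.
Both eigenvalues < 0, so H is negative definite -> x* is a strict local max.

max


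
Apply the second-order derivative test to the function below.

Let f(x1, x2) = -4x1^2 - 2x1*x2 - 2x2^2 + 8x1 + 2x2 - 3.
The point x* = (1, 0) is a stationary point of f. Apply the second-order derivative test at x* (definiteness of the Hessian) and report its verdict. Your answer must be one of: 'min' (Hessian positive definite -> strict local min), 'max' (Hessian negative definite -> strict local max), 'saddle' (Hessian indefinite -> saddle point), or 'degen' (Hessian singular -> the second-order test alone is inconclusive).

Compute the Hessian H = grad^2 f:
  H = [[-8, -2], [-2, -4]]
Verify stationarity: grad f(x*) = H x* + g = (0, 0).
Eigenvalues of H: -8.8284, -3.1716.
Both eigenvalues < 0, so H is negative definite -> x* is a strict local max.

max


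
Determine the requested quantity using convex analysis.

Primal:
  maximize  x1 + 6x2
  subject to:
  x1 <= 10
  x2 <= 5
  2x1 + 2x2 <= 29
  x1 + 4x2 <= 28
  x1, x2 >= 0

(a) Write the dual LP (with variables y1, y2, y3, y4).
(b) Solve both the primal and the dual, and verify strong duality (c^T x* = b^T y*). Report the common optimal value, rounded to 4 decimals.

The standard primal-dual pair for 'max c^T x s.t. A x <= b, x >= 0' is:
  Dual:  min b^T y  s.t.  A^T y >= c,  y >= 0.

So the dual LP is:
  minimize  10y1 + 5y2 + 29y3 + 28y4
  subject to:
    y1 + 2y3 + y4 >= 1
    y2 + 2y3 + 4y4 >= 6
    y1, y2, y3, y4 >= 0

Solving the primal: x* = (8, 5).
  primal value c^T x* = 38.
Solving the dual: y* = (0, 2, 0, 1).
  dual value b^T y* = 38.
Strong duality: c^T x* = b^T y*. Confirmed.

38


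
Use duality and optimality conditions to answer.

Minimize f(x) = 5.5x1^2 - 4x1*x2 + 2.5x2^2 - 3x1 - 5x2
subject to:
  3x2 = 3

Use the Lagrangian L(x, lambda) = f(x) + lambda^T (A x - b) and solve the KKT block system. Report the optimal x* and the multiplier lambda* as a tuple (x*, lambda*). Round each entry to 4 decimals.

Form the Lagrangian:
  L(x, lambda) = (1/2) x^T Q x + c^T x + lambda^T (A x - b)
Stationarity (grad_x L = 0): Q x + c + A^T lambda = 0.
Primal feasibility: A x = b.

This gives the KKT block system:
  [ Q   A^T ] [ x     ]   [-c ]
  [ A    0  ] [ lambda ] = [ b ]

Solving the linear system:
  x*      = (0.6364, 1)
  lambda* = (0.8485)
  f(x*)   = -4.7273

x* = (0.6364, 1), lambda* = (0.8485)


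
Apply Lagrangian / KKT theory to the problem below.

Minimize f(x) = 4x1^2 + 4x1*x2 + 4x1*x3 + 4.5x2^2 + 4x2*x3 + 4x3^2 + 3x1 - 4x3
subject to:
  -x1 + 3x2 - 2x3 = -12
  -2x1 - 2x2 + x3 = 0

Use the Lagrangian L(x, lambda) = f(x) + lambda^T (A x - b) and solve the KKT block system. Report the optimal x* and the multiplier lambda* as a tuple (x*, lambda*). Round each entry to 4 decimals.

Form the Lagrangian:
  L(x, lambda) = (1/2) x^T Q x + c^T x + lambda^T (A x - b)
Stationarity (grad_x L = 0): Q x + c + A^T lambda = 0.
Primal feasibility: A x = b.

This gives the KKT block system:
  [ Q   A^T ] [ x     ]   [-c ]
  [ A    0  ] [ lambda ] = [ b ]

Solving the linear system:
  x*      = (2.873, -2.3652, 1.0156)
  lambda* = (6.5796, 7.0031)
  f(x*)   = 41.756

x* = (2.873, -2.3652, 1.0156), lambda* = (6.5796, 7.0031)


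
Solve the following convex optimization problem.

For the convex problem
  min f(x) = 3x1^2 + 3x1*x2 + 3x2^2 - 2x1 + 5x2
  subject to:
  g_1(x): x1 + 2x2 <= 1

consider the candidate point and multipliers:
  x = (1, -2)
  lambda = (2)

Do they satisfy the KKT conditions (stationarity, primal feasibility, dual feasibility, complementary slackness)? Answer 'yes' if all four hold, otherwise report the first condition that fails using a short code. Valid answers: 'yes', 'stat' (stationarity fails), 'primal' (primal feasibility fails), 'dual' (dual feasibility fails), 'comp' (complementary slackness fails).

Gradient of f: grad f(x) = Q x + c = (-2, -4)
Constraint values g_i(x) = a_i^T x - b_i:
  g_1((1, -2)) = -4
Stationarity residual: grad f(x) + sum_i lambda_i a_i = (0, 0)
  -> stationarity OK
Primal feasibility (all g_i <= 0): OK
Dual feasibility (all lambda_i >= 0): OK
Complementary slackness (lambda_i * g_i(x) = 0 for all i): FAILS

Verdict: the first failing condition is complementary_slackness -> comp.

comp


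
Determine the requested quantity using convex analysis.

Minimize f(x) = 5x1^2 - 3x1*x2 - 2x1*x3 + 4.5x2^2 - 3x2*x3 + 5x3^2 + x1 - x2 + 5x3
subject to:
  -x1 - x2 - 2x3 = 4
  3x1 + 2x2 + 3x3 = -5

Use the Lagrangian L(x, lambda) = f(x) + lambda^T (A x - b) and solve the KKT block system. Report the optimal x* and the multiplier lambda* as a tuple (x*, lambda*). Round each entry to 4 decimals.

Form the Lagrangian:
  L(x, lambda) = (1/2) x^T Q x + c^T x + lambda^T (A x - b)
Stationarity (grad_x L = 0): Q x + c + A^T lambda = 0.
Primal feasibility: A x = b.

This gives the KKT block system:
  [ Q   A^T ] [ x     ]   [-c ]
  [ A    0  ] [ lambda ] = [ b ]

Solving the linear system:
  x*      = (0.812, -0.4361, -2.188)
  lambda* = (-32, -15.6015)
  f(x*)   = 20.1504

x* = (0.812, -0.4361, -2.188), lambda* = (-32, -15.6015)


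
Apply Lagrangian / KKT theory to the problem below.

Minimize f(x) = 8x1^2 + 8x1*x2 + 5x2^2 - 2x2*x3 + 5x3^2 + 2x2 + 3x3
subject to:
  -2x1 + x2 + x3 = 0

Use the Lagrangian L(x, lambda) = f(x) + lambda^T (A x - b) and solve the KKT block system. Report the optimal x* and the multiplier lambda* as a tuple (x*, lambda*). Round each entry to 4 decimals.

Form the Lagrangian:
  L(x, lambda) = (1/2) x^T Q x + c^T x + lambda^T (A x - b)
Stationarity (grad_x L = 0): Q x + c + A^T lambda = 0.
Primal feasibility: A x = b.

This gives the KKT block system:
  [ Q   A^T ] [ x     ]   [-c ]
  [ A    0  ] [ lambda ] = [ b ]

Solving the linear system:
  x*      = (-0.1176, -0.0368, -0.1985)
  lambda* = (-1.0882)
  f(x*)   = -0.3346

x* = (-0.1176, -0.0368, -0.1985), lambda* = (-1.0882)


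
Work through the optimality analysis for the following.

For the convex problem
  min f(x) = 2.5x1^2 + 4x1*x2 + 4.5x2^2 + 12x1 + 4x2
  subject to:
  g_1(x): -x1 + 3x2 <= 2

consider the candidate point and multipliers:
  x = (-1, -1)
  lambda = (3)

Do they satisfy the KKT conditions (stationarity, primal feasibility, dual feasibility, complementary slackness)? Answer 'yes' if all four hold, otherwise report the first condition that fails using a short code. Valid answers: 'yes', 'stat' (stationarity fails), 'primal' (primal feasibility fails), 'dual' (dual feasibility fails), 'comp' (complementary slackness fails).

Gradient of f: grad f(x) = Q x + c = (3, -9)
Constraint values g_i(x) = a_i^T x - b_i:
  g_1((-1, -1)) = -4
Stationarity residual: grad f(x) + sum_i lambda_i a_i = (0, 0)
  -> stationarity OK
Primal feasibility (all g_i <= 0): OK
Dual feasibility (all lambda_i >= 0): OK
Complementary slackness (lambda_i * g_i(x) = 0 for all i): FAILS

Verdict: the first failing condition is complementary_slackness -> comp.

comp


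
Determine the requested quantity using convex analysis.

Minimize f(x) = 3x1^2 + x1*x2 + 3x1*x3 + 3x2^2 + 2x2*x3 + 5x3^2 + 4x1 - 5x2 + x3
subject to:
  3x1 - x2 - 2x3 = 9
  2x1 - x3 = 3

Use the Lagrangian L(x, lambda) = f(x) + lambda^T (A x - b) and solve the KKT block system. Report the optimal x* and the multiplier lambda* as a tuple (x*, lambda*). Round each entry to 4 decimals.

Form the Lagrangian:
  L(x, lambda) = (1/2) x^T Q x + c^T x + lambda^T (A x - b)
Stationarity (grad_x L = 0): Q x + c + A^T lambda = 0.
Primal feasibility: A x = b.

This gives the KKT block system:
  [ Q   A^T ] [ x     ]   [-c ]
  [ A    0  ] [ lambda ] = [ b ]

Solving the linear system:
  x*      = (0.9074, -3.9074, -1.1852)
  lambda* = (-29.9074, 43.8704)
  f(x*)   = 79.7685

x* = (0.9074, -3.9074, -1.1852), lambda* = (-29.9074, 43.8704)


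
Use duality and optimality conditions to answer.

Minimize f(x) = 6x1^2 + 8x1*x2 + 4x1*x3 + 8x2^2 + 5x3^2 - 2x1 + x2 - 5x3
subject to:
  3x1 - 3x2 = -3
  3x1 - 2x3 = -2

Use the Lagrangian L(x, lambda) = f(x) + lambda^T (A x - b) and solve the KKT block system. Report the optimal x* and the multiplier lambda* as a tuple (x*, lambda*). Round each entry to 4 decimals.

Form the Lagrangian:
  L(x, lambda) = (1/2) x^T Q x + c^T x + lambda^T (A x - b)
Stationarity (grad_x L = 0): Q x + c + A^T lambda = 0.
Primal feasibility: A x = b.

This gives the KKT block system:
  [ Q   A^T ] [ x     ]   [-c ]
  [ A    0  ] [ lambda ] = [ b ]

Solving the linear system:
  x*      = (-0.4395, 0.5605, 0.3408)
  lambda* = (2.1507, -1.6752)
  f(x*)   = 1.4188

x* = (-0.4395, 0.5605, 0.3408), lambda* = (2.1507, -1.6752)
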